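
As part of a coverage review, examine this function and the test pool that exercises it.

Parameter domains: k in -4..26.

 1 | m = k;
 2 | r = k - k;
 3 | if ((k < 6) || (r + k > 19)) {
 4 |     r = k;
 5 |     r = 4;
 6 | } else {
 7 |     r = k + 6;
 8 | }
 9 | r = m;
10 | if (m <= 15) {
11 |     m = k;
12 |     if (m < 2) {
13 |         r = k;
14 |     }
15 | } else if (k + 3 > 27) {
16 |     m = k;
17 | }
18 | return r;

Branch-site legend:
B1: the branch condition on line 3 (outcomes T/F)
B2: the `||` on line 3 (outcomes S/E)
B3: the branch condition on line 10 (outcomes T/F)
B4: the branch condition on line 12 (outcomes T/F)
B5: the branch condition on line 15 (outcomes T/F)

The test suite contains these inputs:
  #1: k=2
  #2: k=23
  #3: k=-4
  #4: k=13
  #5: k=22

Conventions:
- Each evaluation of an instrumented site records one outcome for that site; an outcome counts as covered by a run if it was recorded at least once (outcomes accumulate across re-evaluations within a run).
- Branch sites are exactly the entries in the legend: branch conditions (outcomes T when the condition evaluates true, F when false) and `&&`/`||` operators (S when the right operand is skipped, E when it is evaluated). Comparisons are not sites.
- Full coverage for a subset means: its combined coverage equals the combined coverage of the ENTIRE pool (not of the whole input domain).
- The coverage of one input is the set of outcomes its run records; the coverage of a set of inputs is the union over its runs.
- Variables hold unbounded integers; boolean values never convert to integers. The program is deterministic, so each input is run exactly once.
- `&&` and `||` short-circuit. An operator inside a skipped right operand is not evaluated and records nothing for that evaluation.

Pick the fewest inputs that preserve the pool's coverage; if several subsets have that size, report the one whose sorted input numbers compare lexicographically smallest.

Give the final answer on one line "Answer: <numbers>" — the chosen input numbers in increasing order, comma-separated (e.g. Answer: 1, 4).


input #1, k=2: events B2->S, B1->T, B3->T, B4->F; outcomes B1=T, B2=S, B3=T, B4=F
input #2, k=23: events B2->E, B1->T, B3->F, B5->F; outcomes B1=T, B2=E, B3=F, B5=F
input #3, k=-4: events B2->S, B1->T, B3->T, B4->T; outcomes B1=T, B2=S, B3=T, B4=T
input #4, k=13: events B2->E, B1->F, B3->T, B4->F; outcomes B1=F, B2=E, B3=T, B4=F
input #5, k=22: events B2->E, B1->T, B3->F, B5->F; outcomes B1=T, B2=E, B3=F, B5=F
union over all inputs: B1=T, B1=F, B2=S, B2=E, B3=T, B3=F, B4=T, B4=F, B5=F (9 outcomes)
size 1 is not enough: best union over all size-1 subsets is 4/9
size 2 is not enough: best union over all size-2 subsets is 7/9
the canonical winner is {2, 3, 4}: size 3, full 9-outcome coverage, earliest index list among size-3 covers
Answer: 2, 3, 4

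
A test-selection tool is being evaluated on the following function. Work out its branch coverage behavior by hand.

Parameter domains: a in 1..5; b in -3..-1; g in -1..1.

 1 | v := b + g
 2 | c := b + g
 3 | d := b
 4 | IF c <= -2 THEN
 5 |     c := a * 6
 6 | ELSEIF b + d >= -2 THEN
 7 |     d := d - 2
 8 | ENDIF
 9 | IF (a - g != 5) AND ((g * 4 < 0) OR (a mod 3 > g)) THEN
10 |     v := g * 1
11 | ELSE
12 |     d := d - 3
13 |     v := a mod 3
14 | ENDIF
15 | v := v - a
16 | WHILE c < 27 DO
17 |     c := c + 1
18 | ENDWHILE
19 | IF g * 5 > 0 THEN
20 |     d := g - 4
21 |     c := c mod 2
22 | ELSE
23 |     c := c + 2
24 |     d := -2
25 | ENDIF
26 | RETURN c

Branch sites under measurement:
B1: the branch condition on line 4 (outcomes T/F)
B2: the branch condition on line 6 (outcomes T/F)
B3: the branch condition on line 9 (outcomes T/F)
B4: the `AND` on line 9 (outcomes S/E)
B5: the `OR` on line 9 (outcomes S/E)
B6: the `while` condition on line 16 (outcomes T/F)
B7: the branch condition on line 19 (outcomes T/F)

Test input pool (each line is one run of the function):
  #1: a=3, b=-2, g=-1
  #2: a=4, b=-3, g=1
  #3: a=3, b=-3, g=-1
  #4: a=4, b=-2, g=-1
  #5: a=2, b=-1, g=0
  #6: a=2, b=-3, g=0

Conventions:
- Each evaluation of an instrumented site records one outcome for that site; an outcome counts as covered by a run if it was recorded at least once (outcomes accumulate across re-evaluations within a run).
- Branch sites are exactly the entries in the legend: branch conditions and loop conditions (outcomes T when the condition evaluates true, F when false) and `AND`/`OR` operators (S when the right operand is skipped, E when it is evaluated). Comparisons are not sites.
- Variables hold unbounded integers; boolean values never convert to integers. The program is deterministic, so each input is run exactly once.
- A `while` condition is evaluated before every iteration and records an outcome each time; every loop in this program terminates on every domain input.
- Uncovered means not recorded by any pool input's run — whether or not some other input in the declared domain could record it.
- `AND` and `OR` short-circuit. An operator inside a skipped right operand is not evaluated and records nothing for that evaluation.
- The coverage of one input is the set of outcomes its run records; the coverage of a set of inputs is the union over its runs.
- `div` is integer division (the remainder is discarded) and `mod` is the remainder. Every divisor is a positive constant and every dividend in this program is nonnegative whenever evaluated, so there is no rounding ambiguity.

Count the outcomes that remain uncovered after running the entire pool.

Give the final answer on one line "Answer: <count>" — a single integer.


#1 (a=3, b=-2, g=-1) -> B1->T, B4->E, B5->S, B3->T, B6->T, B6->T, B6->T, B6->T, B6->T, B6->T, B6->T, B6->T, B6->T, B6->F, ...; covered: B1=T, B3=T, B4=E, B5=S, B6=T, B6=F, B7=F
#2 (a=4, b=-3, g=1) -> B1->T, B4->E, B5->E, B3->F, B6->T, B6->T, B6->T, B6->F, B7->T; covered: B1=T, B3=F, B4=E, B5=E, B6=T, B6=F, B7=T
#3 (a=3, b=-3, g=-1) -> B1->T, B4->E, B5->S, B3->T, B6->T, B6->T, B6->T, B6->T, B6->T, B6->T, B6->T, B6->T, B6->T, B6->F, ...; covered: B1=T, B3=T, B4=E, B5=S, B6=T, B6=F, B7=F
#4 (a=4, b=-2, g=-1) -> B1->T, B4->S, B3->F, B6->T, B6->T, B6->T, B6->F, B7->F; covered: B1=T, B3=F, B4=S, B6=T, B6=F, B7=F
#5 (a=2, b=-1, g=0) -> B1->F, B2->T, B4->E, B5->E, B3->T, B6->T, B6->T, B6->T, B6->T, B6->T, B6->T, B6->T, B6->T, B6->T, ...; covered: B1=F, B2=T, B3=T, B4=E, B5=E, B6=T, B6=F, B7=F
#6 (a=2, b=-3, g=0) -> B1->T, B4->E, B5->E, B3->T, B6->T, B6->T, B6->T, B6->T, B6->T, B6->T, B6->T, B6->T, B6->T, B6->T, ...; covered: B1=T, B3=T, B4=E, B5=E, B6=T, B6=F, B7=F
union over the pool: B1=T, B1=F, B2=T, B3=T, B3=F, B4=S, B4=E, B5=S, B5=E, B6=T, B6=F, B7=T, B7=F
uncovered (1 of 14): B2=F
Answer: 1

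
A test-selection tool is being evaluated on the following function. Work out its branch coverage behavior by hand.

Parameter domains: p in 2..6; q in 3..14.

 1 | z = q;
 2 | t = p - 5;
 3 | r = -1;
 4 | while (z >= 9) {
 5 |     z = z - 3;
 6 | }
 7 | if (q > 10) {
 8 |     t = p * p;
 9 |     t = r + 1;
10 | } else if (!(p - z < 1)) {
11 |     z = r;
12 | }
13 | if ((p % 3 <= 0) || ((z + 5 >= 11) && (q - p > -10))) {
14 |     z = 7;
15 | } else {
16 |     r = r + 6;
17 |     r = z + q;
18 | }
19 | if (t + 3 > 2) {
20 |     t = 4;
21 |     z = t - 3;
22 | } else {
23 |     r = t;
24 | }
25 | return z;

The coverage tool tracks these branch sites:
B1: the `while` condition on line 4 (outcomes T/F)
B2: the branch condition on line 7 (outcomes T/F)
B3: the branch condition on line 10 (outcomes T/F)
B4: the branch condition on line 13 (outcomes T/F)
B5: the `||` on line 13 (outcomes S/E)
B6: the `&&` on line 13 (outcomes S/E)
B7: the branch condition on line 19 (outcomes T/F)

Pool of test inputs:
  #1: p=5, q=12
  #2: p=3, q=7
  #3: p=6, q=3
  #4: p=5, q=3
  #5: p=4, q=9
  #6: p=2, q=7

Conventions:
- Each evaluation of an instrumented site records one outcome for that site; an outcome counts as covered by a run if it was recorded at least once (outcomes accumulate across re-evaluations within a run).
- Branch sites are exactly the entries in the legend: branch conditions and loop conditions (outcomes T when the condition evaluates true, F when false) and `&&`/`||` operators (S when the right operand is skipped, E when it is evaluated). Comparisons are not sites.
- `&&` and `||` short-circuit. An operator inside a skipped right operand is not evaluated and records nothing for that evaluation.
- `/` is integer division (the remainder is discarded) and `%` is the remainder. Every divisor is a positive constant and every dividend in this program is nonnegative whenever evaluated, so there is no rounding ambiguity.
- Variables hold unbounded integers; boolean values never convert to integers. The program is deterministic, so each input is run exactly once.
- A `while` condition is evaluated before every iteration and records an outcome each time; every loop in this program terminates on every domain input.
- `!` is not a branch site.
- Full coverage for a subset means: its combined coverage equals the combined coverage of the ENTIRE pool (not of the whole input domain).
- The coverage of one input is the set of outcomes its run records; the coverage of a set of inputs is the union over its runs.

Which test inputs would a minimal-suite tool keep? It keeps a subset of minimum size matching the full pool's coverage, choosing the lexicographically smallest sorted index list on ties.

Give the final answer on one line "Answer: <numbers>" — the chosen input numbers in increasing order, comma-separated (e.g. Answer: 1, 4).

run #1 (p=5, q=12) runs B1->T, B1->T, B1->F, B2->T, B5->E, B6->E, B4->T, B7->T; records B1=T, B1=F, B2=T, B4=T, B5=E, B6=E, B7=T
run #2 (p=3, q=7) runs B1->F, B2->F, B3->F, B5->S, B4->T, B7->F; records B1=F, B2=F, B3=F, B4=T, B5=S, B7=F
run #3 (p=6, q=3) runs B1->F, B2->F, B3->T, B5->S, B4->T, B7->T; records B1=F, B2=F, B3=T, B4=T, B5=S, B7=T
run #4 (p=5, q=3) runs B1->F, B2->F, B3->T, B5->E, B6->S, B4->F, B7->T; records B1=F, B2=F, B3=T, B4=F, B5=E, B6=S, B7=T
run #5 (p=4, q=9) runs B1->T, B1->F, B2->F, B3->F, B5->E, B6->E, B4->T, B7->F; records B1=T, B1=F, B2=F, B3=F, B4=T, B5=E, B6=E, B7=F
run #6 (p=2, q=7) runs B1->F, B2->F, B3->F, B5->E, B6->E, B4->T, B7->F; records B1=F, B2=F, B3=F, B4=T, B5=E, B6=E, B7=F
the full pool covers 14 outcomes: B1=T, B1=F, B2=T, B2=F, B3=T, B3=F, B4=T, B4=F, B5=S, B5=E, B6=S, B6=E, B7=T, B7=F
checked all size-1 subsets: none covers 14 outcomes (max 8/14)
checked all size-2 subsets: none covers 14 outcomes (max 12/14)
the canonical winner is {1, 2, 4}: size 3, full 14-outcome coverage, earliest index list among size-3 covers

Answer: 1, 2, 4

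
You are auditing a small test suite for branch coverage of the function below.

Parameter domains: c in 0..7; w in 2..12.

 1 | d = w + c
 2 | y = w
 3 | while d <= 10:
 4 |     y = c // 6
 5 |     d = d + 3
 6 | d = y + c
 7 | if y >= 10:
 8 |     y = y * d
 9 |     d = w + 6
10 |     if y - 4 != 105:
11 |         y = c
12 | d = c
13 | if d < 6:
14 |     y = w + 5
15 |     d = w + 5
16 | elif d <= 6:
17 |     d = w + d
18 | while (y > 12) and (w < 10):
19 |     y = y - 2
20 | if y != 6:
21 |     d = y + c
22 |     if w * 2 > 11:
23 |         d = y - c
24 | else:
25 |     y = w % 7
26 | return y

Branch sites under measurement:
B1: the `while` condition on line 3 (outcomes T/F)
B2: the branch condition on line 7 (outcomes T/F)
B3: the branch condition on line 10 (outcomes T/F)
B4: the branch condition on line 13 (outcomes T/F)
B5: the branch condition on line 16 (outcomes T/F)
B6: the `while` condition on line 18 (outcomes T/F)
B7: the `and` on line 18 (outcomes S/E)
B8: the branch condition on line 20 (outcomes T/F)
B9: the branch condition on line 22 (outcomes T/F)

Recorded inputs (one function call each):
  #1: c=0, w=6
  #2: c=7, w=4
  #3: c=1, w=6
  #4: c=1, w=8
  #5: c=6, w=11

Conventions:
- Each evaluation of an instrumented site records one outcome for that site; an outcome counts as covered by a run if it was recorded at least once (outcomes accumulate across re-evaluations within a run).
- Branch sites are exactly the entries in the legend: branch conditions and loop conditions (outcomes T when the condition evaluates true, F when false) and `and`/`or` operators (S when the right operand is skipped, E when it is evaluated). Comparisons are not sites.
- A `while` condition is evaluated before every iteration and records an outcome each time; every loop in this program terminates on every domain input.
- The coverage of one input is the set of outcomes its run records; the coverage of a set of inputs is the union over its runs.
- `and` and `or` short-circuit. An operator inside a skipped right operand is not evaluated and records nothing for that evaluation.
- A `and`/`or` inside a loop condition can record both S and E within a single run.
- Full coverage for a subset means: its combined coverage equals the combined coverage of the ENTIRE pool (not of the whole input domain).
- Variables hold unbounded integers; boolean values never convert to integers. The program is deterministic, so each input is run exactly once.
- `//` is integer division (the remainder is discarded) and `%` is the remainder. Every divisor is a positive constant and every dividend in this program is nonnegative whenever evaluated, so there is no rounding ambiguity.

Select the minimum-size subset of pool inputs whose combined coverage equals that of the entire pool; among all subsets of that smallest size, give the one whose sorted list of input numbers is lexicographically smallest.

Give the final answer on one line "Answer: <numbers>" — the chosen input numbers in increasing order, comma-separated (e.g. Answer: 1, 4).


run #1 (c=0, w=6) runs B1->T, B1->T, B1->F, B2->F, B4->T, B7->S, B6->F, B8->T, B9->T; records B1=T, B1=F, B2=F, B4=T, B6=F, B7=S, B8=T, B9=T
run #2 (c=7, w=4) runs B1->F, B2->F, B4->F, B5->F, B7->S, B6->F, B8->T, B9->F; records B1=F, B2=F, B4=F, B5=F, B6=F, B7=S, B8=T, B9=F
run #3 (c=1, w=6) runs B1->T, B1->T, B1->F, B2->F, B4->T, B7->S, B6->F, B8->T, B9->T; records B1=T, B1=F, B2=F, B4=T, B6=F, B7=S, B8=T, B9=T
run #4 (c=1, w=8) runs B1->T, B1->F, B2->F, B4->T, B7->E, B6->T, B7->S, B6->F, B8->T, B9->T; records B1=T, B1=F, B2=F, B4=T, B6=T, B6=F, B7=S, B7=E, B8=T, B9=T
run #5 (c=6, w=11) runs B1->F, B2->T, B3->T, B4->F, B5->T, B7->S, B6->F, B8->F; records B1=F, B2=T, B3=T, B4=F, B5=T, B6=F, B7=S, B8=F
together the pool reaches 17 outcomes: B1=T, B1=F, B2=T, B2=F, B3=T, B4=T, B4=F, B5=T, B5=F, B6=T, B6=F, B7=S, B7=E, B8=T, B8=F, B9=T, B9=F
size 1 is not enough: best union over all size-1 subsets is 10/17
size 2 is not enough: best union over all size-2 subsets is 15/17
at size 3, {2, 4, 5} reaches all 17 outcomes; every lexicographically earlier size-3 subset fails
Answer: 2, 4, 5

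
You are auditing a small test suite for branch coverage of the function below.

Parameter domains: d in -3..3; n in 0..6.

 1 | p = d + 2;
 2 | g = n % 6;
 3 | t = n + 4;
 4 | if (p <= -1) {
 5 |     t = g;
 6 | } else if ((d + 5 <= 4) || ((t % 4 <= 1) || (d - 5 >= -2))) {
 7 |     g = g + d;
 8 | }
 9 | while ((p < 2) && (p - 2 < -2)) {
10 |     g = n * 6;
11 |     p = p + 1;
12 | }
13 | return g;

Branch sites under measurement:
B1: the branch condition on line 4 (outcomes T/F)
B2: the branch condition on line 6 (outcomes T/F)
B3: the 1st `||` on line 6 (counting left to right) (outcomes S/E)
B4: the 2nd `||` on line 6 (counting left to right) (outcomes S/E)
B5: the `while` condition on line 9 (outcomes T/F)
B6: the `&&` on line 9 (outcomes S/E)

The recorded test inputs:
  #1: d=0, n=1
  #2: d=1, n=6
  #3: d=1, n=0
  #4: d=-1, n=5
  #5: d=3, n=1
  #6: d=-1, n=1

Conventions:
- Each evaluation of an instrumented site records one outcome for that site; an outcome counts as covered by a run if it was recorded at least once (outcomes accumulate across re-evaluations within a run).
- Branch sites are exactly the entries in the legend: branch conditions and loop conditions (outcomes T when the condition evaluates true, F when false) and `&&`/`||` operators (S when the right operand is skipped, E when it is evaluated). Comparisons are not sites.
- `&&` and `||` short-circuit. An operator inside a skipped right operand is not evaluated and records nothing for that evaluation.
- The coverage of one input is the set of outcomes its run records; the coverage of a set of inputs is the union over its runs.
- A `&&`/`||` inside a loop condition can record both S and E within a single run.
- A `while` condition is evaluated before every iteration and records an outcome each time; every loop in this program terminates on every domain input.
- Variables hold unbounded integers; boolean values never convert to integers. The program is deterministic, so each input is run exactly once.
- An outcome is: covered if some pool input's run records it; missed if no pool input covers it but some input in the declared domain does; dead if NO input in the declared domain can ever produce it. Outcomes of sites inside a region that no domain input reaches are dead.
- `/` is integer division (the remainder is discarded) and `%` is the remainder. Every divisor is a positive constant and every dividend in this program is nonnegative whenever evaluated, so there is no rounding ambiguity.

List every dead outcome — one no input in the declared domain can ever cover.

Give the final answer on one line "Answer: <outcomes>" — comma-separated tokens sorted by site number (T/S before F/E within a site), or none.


exhaustive pass over the 49-input domain:
  reachable outcomes have witnesses, e.g. B1=T (e.g. d=-3, n=0), B1=F (e.g. d=-2, n=0), B2=T (e.g. d=-2, n=0), B2=F (e.g. d=0, n=2)
Answer: none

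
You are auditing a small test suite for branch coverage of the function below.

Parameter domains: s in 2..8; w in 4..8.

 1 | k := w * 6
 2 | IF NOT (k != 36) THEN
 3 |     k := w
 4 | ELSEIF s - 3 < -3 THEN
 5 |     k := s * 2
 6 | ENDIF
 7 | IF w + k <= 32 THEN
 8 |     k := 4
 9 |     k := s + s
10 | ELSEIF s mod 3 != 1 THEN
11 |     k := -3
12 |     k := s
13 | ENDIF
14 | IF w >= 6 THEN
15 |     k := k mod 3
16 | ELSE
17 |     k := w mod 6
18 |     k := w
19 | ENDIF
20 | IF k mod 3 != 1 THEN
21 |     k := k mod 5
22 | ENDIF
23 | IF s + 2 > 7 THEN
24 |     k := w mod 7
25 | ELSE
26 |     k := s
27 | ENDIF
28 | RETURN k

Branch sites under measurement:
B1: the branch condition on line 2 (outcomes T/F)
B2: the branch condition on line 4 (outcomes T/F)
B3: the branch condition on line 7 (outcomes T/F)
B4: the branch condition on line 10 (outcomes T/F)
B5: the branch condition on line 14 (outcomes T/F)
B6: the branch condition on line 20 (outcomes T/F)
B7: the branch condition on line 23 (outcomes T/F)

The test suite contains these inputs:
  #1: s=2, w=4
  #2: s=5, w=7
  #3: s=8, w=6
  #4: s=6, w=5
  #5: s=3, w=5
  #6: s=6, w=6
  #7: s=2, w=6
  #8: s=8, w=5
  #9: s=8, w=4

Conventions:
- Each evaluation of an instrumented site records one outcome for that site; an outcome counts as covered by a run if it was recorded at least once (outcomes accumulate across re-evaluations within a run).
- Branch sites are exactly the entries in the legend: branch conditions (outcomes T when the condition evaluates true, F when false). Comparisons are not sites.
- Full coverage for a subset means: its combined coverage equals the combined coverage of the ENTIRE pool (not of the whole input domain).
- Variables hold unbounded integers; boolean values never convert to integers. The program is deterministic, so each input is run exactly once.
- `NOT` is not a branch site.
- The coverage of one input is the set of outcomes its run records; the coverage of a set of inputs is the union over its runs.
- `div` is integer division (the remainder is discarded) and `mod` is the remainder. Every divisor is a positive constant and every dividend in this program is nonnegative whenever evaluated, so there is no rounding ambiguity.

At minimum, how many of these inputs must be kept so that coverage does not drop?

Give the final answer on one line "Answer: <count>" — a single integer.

run #1 (s=2, w=4) runs B1->F, B2->F, B3->T, B5->F, B6->F, B7->F; records B1=F, B2=F, B3=T, B5=F, B6=F, B7=F
run #2 (s=5, w=7) runs B1->F, B2->F, B3->F, B4->T, B5->T, B6->T, B7->F; records B1=F, B2=F, B3=F, B4=T, B5=T, B6=T, B7=F
run #3 (s=8, w=6) runs B1->T, B3->T, B5->T, B6->F, B7->T; records B1=T, B3=T, B5=T, B6=F, B7=T
run #4 (s=6, w=5) runs B1->F, B2->F, B3->F, B4->T, B5->F, B6->T, B7->T; records B1=F, B2=F, B3=F, B4=T, B5=F, B6=T, B7=T
run #5 (s=3, w=5) runs B1->F, B2->F, B3->F, B4->T, B5->F, B6->T, B7->F; records B1=F, B2=F, B3=F, B4=T, B5=F, B6=T, B7=F
run #6 (s=6, w=6) runs B1->T, B3->T, B5->T, B6->T, B7->T; records B1=T, B3=T, B5=T, B6=T, B7=T
run #7 (s=2, w=6) runs B1->T, B3->T, B5->T, B6->F, B7->F; records B1=T, B3=T, B5=T, B6=F, B7=F
run #8 (s=8, w=5) runs B1->F, B2->F, B3->F, B4->T, B5->F, B6->T, B7->T; records B1=F, B2=F, B3=F, B4=T, B5=F, B6=T, B7=T
run #9 (s=8, w=4) runs B1->F, B2->F, B3->T, B5->F, B6->F, B7->T; records B1=F, B2=F, B3=T, B5=F, B6=F, B7=T
together the pool reaches 12 outcomes: B1=T, B1=F, B2=F, B3=T, B3=F, B4=T, B5=T, B5=F, B6=T, B6=F, B7=T, B7=F
size 1 is not enough: best union over all size-1 subsets is 7/12
at size 2, {3, 5} reaches all 12 outcomes; every lexicographically earlier size-2 subset fails

Answer: 2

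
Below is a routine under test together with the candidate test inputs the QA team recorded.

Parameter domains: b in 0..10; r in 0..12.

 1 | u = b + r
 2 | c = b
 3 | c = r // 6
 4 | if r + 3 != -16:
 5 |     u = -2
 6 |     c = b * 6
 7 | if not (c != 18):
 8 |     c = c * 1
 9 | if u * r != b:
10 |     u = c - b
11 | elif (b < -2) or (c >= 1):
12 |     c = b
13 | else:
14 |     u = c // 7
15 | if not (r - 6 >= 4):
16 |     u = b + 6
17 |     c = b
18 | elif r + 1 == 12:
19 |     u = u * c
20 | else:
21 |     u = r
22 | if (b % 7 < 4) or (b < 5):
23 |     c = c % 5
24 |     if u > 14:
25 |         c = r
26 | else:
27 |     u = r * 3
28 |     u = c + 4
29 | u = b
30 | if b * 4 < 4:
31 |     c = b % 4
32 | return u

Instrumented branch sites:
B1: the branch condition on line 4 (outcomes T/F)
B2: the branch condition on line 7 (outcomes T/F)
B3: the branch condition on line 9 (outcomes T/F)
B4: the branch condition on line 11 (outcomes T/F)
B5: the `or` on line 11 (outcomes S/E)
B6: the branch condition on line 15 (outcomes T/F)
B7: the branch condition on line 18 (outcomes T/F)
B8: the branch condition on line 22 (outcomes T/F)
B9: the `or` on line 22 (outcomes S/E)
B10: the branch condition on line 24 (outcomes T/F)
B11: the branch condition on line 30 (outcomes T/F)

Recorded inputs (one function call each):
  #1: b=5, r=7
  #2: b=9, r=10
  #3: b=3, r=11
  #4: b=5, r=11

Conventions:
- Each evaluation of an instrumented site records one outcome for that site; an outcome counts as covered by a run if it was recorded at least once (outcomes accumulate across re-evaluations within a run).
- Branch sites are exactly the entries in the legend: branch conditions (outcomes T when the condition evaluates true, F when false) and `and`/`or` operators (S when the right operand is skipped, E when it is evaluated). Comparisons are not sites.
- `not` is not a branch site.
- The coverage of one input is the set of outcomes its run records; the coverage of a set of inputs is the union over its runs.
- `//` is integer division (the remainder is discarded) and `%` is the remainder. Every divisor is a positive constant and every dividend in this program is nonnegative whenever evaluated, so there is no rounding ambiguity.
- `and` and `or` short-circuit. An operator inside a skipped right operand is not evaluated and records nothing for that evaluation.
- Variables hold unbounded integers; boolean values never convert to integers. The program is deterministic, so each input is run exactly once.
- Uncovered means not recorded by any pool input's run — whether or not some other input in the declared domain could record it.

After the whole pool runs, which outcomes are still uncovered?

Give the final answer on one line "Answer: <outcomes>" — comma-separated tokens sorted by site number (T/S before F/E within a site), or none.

input #1 (b=5, r=7): covers B1=T, B2=F, B3=T, B6=T, B8=F, B9=E, B11=F
input #2 (b=9, r=10): covers B1=T, B2=F, B3=T, B6=F, B7=F, B8=T, B9=S, B10=F, B11=F
input #3 (b=3, r=11): covers B1=T, B2=T, B3=T, B6=F, B7=T, B8=T, B9=S, B10=T, B11=F
input #4 (b=5, r=11): covers B1=T, B2=F, B3=T, B6=F, B7=T, B8=F, B9=E, B11=F
union over the pool: B1=T, B2=T, B2=F, B3=T, B6=T, B6=F, B7=T, B7=F, B8=T, B8=F, B9=S, B9=E, B10=T, B10=F, B11=F
uncovered (7 of 22): B1=F, B3=F, B4=T, B4=F, B5=S, B5=E, B11=T

Answer: B1=F, B3=F, B4=T, B4=F, B5=S, B5=E, B11=T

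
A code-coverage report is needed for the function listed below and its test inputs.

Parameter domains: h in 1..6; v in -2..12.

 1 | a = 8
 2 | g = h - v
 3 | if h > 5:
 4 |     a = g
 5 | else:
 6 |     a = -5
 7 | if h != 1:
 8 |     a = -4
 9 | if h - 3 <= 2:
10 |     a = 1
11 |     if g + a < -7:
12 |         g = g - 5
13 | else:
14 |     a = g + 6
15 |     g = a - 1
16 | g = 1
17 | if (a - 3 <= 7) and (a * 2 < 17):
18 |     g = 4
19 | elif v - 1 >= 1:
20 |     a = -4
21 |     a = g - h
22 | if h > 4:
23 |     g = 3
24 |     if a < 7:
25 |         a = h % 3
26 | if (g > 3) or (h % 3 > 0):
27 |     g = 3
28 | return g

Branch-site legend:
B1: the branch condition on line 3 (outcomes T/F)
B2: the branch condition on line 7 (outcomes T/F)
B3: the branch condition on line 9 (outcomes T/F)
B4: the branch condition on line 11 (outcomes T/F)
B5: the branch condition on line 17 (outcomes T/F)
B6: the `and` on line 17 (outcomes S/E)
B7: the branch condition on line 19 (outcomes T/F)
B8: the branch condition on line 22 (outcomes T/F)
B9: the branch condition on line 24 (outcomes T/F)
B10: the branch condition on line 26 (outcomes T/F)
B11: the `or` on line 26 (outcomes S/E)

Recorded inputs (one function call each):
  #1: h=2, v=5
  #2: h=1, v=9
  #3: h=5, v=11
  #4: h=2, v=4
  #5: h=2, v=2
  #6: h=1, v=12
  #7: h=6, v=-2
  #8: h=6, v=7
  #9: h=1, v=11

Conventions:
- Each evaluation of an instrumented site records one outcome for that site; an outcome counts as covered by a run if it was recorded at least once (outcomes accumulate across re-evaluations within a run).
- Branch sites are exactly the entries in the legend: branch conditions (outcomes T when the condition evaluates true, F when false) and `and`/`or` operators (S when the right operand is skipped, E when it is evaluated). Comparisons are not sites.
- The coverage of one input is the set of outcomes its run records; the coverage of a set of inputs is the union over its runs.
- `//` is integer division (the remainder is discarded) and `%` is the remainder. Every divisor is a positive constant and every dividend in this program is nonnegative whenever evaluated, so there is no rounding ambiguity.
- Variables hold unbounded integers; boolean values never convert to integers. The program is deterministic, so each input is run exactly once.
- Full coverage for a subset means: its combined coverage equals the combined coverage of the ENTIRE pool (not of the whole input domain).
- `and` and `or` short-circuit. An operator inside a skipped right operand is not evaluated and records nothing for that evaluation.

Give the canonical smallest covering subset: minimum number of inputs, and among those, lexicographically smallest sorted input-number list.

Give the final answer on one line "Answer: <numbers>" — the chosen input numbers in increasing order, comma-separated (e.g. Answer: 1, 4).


test 1 (h=2, v=5) hits B1=F, B2=T, B3=T, B4=F, B5=T, B6=E, B8=F, B10=T, B11=S
test 2 (h=1, v=9) hits B1=F, B2=F, B3=T, B4=F, B5=T, B6=E, B8=F, B10=T, B11=S
test 3 (h=5, v=11) hits B1=F, B2=T, B3=T, B4=F, B5=T, B6=E, B8=T, B9=T, B10=T, B11=E
test 4 (h=2, v=4) hits B1=F, B2=T, B3=T, B4=F, B5=T, B6=E, B8=F, B10=T, B11=S
test 5 (h=2, v=2) hits B1=F, B2=T, B3=T, B4=F, B5=T, B6=E, B8=F, B10=T, B11=S
test 6 (h=1, v=12) hits B1=F, B2=F, B3=T, B4=T, B5=T, B6=E, B8=F, B10=T, B11=S
test 7 (h=6, v=-2) hits B1=T, B2=T, B3=F, B5=F, B6=S, B7=F, B8=T, B9=F, B10=F, B11=E
test 8 (h=6, v=7) hits B1=T, B2=T, B3=F, B5=T, B6=E, B8=T, B9=T, B10=F, B11=E
test 9 (h=1, v=11) hits B1=F, B2=F, B3=T, B4=T, B5=T, B6=E, B8=F, B10=T, B11=S
pool-wide coverage (21 outcomes): B1=T, B1=F, B2=T, B2=F, B3=T, B3=F, B4=T, B4=F, B5=T, B5=F, B6=S, B6=E, B7=F, B8=T, B8=F, B9=T, B9=F, B10=T, B10=F, B11=S, B11=E
every size-1 subset falls short of the 21 outcomes (best: 10/21)
every size-2 subset falls short of the 21 outcomes (best: 19/21)
size 3: inputs {3, 6, 7} cover all 21 outcomes, and no lexicographically smaller subset of this size does
Answer: 3, 6, 7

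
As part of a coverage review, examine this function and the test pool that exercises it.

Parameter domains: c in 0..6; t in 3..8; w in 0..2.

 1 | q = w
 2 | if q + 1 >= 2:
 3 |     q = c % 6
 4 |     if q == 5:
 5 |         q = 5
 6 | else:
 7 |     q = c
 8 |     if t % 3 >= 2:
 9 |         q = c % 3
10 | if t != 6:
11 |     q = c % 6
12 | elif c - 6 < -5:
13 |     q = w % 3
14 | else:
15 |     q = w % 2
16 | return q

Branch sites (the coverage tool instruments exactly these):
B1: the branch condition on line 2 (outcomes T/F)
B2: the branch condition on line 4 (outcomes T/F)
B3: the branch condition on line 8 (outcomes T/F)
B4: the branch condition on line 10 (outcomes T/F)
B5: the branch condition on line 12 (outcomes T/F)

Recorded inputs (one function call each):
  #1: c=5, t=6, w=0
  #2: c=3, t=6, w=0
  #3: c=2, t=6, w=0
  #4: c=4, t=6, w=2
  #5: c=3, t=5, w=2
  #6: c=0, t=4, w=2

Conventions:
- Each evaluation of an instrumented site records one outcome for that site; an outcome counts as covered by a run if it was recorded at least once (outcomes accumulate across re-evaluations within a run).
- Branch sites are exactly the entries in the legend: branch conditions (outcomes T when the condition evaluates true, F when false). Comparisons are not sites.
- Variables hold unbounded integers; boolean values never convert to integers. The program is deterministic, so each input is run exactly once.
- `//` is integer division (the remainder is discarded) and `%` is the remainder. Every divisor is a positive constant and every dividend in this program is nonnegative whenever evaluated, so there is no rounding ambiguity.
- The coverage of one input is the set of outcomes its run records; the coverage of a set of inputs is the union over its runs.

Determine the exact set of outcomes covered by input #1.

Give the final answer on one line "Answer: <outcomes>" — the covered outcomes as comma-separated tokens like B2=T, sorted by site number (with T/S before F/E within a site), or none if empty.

Tracing the run of input #1 (c=5, t=6, w=0):
  B1->F, B3->F, B4->F, B5->F
as a set, this run covers: B1=F, B3=F, B4=F, B5=F

Answer: B1=F, B3=F, B4=F, B5=F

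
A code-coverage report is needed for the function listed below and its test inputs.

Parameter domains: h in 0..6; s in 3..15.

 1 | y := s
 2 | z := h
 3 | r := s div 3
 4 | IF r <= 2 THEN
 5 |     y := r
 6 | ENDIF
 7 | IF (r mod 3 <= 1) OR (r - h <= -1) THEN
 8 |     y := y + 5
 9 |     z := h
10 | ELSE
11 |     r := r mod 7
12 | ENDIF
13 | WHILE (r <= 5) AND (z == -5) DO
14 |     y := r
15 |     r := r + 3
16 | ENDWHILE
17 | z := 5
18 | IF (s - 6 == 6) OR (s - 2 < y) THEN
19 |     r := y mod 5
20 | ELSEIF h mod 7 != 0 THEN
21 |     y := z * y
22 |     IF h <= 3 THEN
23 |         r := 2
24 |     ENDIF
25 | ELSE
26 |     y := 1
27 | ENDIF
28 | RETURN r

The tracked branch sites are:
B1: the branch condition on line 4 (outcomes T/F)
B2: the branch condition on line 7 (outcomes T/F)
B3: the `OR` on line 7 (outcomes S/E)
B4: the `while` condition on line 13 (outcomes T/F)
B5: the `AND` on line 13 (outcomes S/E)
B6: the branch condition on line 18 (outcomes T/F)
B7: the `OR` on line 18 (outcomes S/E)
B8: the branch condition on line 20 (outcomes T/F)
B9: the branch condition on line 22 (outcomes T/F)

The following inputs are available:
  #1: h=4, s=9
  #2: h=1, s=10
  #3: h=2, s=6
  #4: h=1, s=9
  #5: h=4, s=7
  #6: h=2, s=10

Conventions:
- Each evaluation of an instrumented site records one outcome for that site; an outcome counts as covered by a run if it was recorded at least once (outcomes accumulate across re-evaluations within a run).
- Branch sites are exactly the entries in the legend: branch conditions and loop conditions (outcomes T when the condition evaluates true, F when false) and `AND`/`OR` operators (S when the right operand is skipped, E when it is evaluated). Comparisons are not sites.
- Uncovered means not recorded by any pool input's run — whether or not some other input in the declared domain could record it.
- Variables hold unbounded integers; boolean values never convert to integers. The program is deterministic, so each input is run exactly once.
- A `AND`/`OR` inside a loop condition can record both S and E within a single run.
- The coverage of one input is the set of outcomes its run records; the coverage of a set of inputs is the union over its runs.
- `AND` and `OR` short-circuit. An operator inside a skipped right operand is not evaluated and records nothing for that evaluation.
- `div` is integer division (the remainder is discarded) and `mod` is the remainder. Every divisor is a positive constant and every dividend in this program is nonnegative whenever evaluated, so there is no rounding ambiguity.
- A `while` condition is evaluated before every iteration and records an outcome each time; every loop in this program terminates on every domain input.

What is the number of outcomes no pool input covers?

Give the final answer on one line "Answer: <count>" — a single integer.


#1 (h=4, s=9) -> B1->F, B3->S, B2->T, B5->E, B4->F, B7->E, B6->T; covered: B1=F, B2=T, B3=S, B4=F, B5=E, B6=T, B7=E
#2 (h=1, s=10) -> B1->F, B3->S, B2->T, B5->E, B4->F, B7->E, B6->T; covered: B1=F, B2=T, B3=S, B4=F, B5=E, B6=T, B7=E
#3 (h=2, s=6) -> B1->T, B3->E, B2->F, B5->E, B4->F, B7->E, B6->F, B8->T, B9->T; covered: B1=T, B2=F, B3=E, B4=F, B5=E, B6=F, B7=E, B8=T, B9=T
#4 (h=1, s=9) -> B1->F, B3->S, B2->T, B5->E, B4->F, B7->E, B6->T; covered: B1=F, B2=T, B3=S, B4=F, B5=E, B6=T, B7=E
#5 (h=4, s=7) -> B1->T, B3->E, B2->T, B5->E, B4->F, B7->E, B6->T; covered: B1=T, B2=T, B3=E, B4=F, B5=E, B6=T, B7=E
#6 (h=2, s=10) -> B1->F, B3->S, B2->T, B5->E, B4->F, B7->E, B6->T; covered: B1=F, B2=T, B3=S, B4=F, B5=E, B6=T, B7=E
union over the pool: B1=T, B1=F, B2=T, B2=F, B3=S, B3=E, B4=F, B5=E, B6=T, B6=F, B7=E, B8=T, B9=T
uncovered (5 of 18): B4=T, B5=S, B7=S, B8=F, B9=F
Answer: 5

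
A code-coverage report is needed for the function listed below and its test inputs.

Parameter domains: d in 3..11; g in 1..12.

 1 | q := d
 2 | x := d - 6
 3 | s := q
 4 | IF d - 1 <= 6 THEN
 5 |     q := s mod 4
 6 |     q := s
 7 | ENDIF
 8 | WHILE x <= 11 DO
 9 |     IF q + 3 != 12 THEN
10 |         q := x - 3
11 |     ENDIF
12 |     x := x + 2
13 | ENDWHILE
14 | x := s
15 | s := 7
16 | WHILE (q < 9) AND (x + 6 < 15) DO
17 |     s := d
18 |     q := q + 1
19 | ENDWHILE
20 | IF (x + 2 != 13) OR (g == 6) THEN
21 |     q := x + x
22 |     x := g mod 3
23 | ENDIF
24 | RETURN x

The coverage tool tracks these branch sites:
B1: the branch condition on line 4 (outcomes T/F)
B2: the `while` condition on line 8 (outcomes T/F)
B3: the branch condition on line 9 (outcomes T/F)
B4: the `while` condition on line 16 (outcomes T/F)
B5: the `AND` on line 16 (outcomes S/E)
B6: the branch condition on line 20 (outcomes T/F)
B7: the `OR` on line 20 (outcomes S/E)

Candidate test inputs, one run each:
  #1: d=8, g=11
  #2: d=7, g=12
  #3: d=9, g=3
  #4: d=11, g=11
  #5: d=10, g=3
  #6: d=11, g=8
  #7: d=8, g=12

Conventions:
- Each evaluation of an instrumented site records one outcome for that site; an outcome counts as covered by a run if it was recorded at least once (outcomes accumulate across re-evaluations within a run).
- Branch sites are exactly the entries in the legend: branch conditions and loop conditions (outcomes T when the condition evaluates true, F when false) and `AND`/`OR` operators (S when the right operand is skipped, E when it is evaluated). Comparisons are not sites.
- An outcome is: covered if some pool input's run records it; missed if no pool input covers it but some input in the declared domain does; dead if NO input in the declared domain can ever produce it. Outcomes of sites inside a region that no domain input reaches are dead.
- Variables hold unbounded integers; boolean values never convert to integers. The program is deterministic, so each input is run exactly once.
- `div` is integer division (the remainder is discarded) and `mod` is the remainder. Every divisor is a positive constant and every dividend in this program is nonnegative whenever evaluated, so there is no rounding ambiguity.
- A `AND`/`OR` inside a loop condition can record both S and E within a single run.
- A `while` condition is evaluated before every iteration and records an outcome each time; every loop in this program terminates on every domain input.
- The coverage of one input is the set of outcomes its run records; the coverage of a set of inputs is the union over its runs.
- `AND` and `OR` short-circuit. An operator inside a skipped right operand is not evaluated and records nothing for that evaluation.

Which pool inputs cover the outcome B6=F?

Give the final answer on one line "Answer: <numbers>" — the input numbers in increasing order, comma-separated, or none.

input #1 (d=8, g=11): never hits B6=F
input #2 (d=7, g=12): never hits B6=F
input #3 (d=9, g=3): never hits B6=F
input #4 (d=11, g=11): hits B6=F
input #5 (d=10, g=3): never hits B6=F
input #6 (d=11, g=8): hits B6=F
input #7 (d=8, g=12): never hits B6=F

Answer: 4, 6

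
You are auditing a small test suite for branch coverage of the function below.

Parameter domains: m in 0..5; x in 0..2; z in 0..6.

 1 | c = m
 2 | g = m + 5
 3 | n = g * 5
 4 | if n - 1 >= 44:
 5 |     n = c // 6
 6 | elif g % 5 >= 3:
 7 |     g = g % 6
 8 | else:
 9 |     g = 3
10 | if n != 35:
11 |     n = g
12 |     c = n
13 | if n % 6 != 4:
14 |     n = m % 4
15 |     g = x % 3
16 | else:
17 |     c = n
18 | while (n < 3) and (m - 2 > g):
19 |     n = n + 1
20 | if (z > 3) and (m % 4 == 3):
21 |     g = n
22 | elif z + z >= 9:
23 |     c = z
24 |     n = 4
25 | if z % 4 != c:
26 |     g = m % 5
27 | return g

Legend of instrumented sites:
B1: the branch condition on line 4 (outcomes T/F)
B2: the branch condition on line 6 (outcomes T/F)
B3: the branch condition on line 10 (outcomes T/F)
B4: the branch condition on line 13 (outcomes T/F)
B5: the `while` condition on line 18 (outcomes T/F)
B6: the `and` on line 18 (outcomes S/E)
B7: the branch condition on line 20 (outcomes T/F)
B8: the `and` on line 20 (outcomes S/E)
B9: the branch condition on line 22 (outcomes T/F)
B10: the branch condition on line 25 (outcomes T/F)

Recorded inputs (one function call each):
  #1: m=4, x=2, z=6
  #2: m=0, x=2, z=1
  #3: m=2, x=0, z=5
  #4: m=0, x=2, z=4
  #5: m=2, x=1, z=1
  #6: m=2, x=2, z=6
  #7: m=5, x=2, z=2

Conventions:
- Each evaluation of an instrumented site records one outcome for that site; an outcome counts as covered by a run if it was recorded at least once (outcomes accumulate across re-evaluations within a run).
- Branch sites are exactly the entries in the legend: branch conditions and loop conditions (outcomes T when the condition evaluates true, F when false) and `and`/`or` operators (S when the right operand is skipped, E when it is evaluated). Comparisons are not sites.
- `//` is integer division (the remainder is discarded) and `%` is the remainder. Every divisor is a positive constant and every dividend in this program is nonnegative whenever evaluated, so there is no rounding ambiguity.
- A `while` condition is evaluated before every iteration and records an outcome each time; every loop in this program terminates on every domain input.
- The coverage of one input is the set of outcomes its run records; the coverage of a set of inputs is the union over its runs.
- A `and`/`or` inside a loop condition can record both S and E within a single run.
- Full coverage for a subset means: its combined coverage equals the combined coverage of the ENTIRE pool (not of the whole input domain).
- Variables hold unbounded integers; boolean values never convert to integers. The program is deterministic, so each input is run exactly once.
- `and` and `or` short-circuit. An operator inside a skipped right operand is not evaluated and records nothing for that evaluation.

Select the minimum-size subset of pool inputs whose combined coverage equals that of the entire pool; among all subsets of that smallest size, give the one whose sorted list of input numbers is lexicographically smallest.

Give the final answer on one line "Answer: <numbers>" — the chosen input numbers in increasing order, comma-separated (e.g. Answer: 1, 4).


input #1 (m=4, x=2, z=6): events B1->T, B3->T, B4->T, B6->E, B5->F, B8->E, B7->F, B9->T, B10->T; covers B1=T, B3=T, B4=T, B5=F, B6=E, B7=F, B8=E, B9=T, B10=T
input #2 (m=0, x=2, z=1): events B1->F, B2->F, B3->T, B4->T, B6->E, B5->F, B8->S, B7->F, B9->F, B10->T; covers B1=F, B2=F, B3=T, B4=T, B5=F, B6=E, B7=F, B8=S, B9=F, B10=T
input #3 (m=2, x=0, z=5): events B1->F, B2->F, B3->F, B4->T, B6->E, B5->F, B8->E, B7->F, B9->T, B10->T; covers B1=F, B2=F, B3=F, B4=T, B5=F, B6=E, B7=F, B8=E, B9=T, B10=T
input #4 (m=0, x=2, z=4): events B1->F, B2->F, B3->T, B4->T, B6->E, B5->F, B8->E, B7->F, B9->F, B10->T; covers B1=F, B2=F, B3=T, B4=T, B5=F, B6=E, B7=F, B8=E, B9=F, B10=T
input #5 (m=2, x=1, z=1): events B1->F, B2->F, B3->F, B4->T, B6->E, B5->F, B8->S, B7->F, B9->F, B10->T; covers B1=F, B2=F, B3=F, B4=T, B5=F, B6=E, B7=F, B8=S, B9=F, B10=T
input #6 (m=2, x=2, z=6): events B1->F, B2->F, B3->F, B4->T, B6->E, B5->F, B8->E, B7->F, B9->T, B10->T; covers B1=F, B2=F, B3=F, B4=T, B5=F, B6=E, B7=F, B8=E, B9=T, B10=T
input #7 (m=5, x=2, z=2): events B1->T, B3->T, B4->F, B6->S, B5->F, B8->S, B7->F, B9->F, B10->T; covers B1=T, B3=T, B4=F, B5=F, B6=S, B7=F, B8=S, B9=F, B10=T
the full pool covers 16 outcomes: B1=T, B1=F, B2=F, B3=T, B3=F, B4=T, B4=F, B5=F, B6=S, B6=E, B7=F, B8=S, B8=E, B9=T, B9=F, B10=T
checked all size-1 subsets: none covers 16 outcomes (max 10/16)
the canonical winner is {3, 7}: size 2, full 16-outcome coverage, earliest index list among size-2 covers
Answer: 3, 7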